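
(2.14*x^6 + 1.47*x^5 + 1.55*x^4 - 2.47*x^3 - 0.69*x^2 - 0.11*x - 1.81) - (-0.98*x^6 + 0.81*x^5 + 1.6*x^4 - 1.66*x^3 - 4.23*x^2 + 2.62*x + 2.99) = 3.12*x^6 + 0.66*x^5 - 0.05*x^4 - 0.81*x^3 + 3.54*x^2 - 2.73*x - 4.8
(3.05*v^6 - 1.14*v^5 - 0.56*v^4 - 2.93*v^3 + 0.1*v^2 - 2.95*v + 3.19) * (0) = 0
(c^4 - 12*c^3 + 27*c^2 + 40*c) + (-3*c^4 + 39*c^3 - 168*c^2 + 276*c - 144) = -2*c^4 + 27*c^3 - 141*c^2 + 316*c - 144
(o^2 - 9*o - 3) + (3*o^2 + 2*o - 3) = 4*o^2 - 7*o - 6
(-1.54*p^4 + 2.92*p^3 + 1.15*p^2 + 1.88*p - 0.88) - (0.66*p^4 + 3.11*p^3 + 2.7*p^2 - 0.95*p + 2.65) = -2.2*p^4 - 0.19*p^3 - 1.55*p^2 + 2.83*p - 3.53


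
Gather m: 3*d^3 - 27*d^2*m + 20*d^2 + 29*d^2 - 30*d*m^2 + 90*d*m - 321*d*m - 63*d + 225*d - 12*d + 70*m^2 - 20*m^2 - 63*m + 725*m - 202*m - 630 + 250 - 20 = 3*d^3 + 49*d^2 + 150*d + m^2*(50 - 30*d) + m*(-27*d^2 - 231*d + 460) - 400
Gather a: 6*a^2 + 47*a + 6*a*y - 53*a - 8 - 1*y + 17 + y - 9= 6*a^2 + a*(6*y - 6)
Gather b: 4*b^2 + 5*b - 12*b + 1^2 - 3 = 4*b^2 - 7*b - 2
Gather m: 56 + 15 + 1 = 72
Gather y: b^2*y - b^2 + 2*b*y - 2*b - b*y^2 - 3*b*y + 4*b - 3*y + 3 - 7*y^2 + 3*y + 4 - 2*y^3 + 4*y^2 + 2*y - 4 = -b^2 + 2*b - 2*y^3 + y^2*(-b - 3) + y*(b^2 - b + 2) + 3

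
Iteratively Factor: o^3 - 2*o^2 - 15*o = (o + 3)*(o^2 - 5*o) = (o - 5)*(o + 3)*(o)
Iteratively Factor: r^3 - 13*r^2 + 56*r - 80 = (r - 4)*(r^2 - 9*r + 20) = (r - 5)*(r - 4)*(r - 4)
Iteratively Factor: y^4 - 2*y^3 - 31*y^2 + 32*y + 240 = (y + 3)*(y^3 - 5*y^2 - 16*y + 80) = (y - 5)*(y + 3)*(y^2 - 16) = (y - 5)*(y - 4)*(y + 3)*(y + 4)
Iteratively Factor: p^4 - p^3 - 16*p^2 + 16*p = (p)*(p^3 - p^2 - 16*p + 16) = p*(p + 4)*(p^2 - 5*p + 4) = p*(p - 1)*(p + 4)*(p - 4)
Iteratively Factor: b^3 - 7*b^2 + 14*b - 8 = (b - 1)*(b^2 - 6*b + 8) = (b - 4)*(b - 1)*(b - 2)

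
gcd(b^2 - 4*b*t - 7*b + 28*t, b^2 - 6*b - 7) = b - 7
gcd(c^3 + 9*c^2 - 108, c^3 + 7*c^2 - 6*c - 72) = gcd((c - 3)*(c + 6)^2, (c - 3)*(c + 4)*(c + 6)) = c^2 + 3*c - 18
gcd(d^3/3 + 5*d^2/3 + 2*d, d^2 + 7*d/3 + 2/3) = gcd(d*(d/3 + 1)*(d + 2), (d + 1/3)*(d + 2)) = d + 2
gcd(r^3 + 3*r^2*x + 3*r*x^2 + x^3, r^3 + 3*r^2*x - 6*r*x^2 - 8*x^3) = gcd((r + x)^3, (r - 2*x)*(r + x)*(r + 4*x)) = r + x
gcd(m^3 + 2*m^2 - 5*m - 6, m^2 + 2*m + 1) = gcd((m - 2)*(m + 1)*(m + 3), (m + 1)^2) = m + 1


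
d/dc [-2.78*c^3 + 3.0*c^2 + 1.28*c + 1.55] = -8.34*c^2 + 6.0*c + 1.28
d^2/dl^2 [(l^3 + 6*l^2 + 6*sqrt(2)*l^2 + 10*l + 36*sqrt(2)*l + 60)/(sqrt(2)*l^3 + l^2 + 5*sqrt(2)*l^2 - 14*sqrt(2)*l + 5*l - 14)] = 2*(2*l^6 + 11*sqrt(2)*l^6 + 144*l^5 + 201*sqrt(2)*l^5 + 1560*l^4 + 1608*sqrt(2)*l^4 + 4636*sqrt(2)*l^3 + 8235*l^3 + 5640*sqrt(2)*l^2 + 12750*l^2 - 8172*l + 8112*sqrt(2)*l - 2464*sqrt(2) + 13624)/(2*sqrt(2)*l^9 + 6*l^8 + 30*sqrt(2)*l^8 + 90*l^7 + 69*sqrt(2)*l^7 - 545*sqrt(2)*l^6 + 199*l^6 - 1755*l^5 - 825*sqrt(2)*l^5 - 2739*l^4 + 4995*sqrt(2)*l^4 - 6874*sqrt(2)*l^3 + 17345*l^3 - 16926*l^2 + 8820*sqrt(2)*l^2 - 8232*sqrt(2)*l + 2940*l - 2744)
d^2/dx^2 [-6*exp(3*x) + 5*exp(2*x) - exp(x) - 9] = (-54*exp(2*x) + 20*exp(x) - 1)*exp(x)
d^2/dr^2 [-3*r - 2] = 0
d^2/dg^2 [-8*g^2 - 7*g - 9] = -16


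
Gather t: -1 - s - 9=-s - 10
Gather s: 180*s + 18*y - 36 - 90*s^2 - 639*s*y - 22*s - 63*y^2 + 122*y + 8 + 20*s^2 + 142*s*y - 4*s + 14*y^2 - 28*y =-70*s^2 + s*(154 - 497*y) - 49*y^2 + 112*y - 28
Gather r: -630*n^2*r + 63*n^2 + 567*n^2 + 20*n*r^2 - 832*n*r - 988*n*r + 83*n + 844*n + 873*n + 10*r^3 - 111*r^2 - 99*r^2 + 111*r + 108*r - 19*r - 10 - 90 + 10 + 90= 630*n^2 + 1800*n + 10*r^3 + r^2*(20*n - 210) + r*(-630*n^2 - 1820*n + 200)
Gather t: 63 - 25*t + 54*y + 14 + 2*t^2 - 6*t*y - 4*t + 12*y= 2*t^2 + t*(-6*y - 29) + 66*y + 77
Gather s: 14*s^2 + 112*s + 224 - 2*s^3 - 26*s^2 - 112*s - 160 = -2*s^3 - 12*s^2 + 64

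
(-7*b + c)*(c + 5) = -7*b*c - 35*b + c^2 + 5*c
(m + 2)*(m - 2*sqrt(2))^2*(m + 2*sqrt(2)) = m^4 - 2*sqrt(2)*m^3 + 2*m^3 - 8*m^2 - 4*sqrt(2)*m^2 - 16*m + 16*sqrt(2)*m + 32*sqrt(2)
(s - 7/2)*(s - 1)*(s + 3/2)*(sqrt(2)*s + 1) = sqrt(2)*s^4 - 3*sqrt(2)*s^3 + s^3 - 13*sqrt(2)*s^2/4 - 3*s^2 - 13*s/4 + 21*sqrt(2)*s/4 + 21/4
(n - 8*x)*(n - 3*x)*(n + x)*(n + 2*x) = n^4 - 8*n^3*x - 7*n^2*x^2 + 50*n*x^3 + 48*x^4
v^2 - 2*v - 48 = (v - 8)*(v + 6)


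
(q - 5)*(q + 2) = q^2 - 3*q - 10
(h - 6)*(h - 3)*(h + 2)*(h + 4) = h^4 - 3*h^3 - 28*h^2 + 36*h + 144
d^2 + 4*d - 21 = (d - 3)*(d + 7)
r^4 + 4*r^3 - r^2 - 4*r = r*(r - 1)*(r + 1)*(r + 4)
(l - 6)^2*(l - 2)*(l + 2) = l^4 - 12*l^3 + 32*l^2 + 48*l - 144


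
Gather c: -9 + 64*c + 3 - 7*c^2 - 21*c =-7*c^2 + 43*c - 6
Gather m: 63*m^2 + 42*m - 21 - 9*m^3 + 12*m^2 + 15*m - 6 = -9*m^3 + 75*m^2 + 57*m - 27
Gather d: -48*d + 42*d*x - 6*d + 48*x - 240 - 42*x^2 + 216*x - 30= d*(42*x - 54) - 42*x^2 + 264*x - 270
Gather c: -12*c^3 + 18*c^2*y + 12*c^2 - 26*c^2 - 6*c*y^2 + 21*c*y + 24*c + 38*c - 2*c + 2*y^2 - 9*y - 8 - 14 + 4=-12*c^3 + c^2*(18*y - 14) + c*(-6*y^2 + 21*y + 60) + 2*y^2 - 9*y - 18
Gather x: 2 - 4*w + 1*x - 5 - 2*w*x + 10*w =6*w + x*(1 - 2*w) - 3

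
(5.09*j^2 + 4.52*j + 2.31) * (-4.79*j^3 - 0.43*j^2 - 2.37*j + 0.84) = -24.3811*j^5 - 23.8395*j^4 - 25.0718*j^3 - 7.4301*j^2 - 1.6779*j + 1.9404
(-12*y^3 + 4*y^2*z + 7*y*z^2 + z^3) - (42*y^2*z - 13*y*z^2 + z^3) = -12*y^3 - 38*y^2*z + 20*y*z^2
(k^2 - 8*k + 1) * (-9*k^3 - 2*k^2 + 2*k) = -9*k^5 + 70*k^4 + 9*k^3 - 18*k^2 + 2*k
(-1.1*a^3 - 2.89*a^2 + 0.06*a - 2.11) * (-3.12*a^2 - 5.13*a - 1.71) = 3.432*a^5 + 14.6598*a^4 + 16.5195*a^3 + 11.2173*a^2 + 10.7217*a + 3.6081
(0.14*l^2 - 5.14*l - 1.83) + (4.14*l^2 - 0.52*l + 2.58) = 4.28*l^2 - 5.66*l + 0.75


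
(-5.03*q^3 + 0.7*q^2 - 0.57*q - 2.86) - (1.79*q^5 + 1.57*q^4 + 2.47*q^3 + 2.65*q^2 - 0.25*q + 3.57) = -1.79*q^5 - 1.57*q^4 - 7.5*q^3 - 1.95*q^2 - 0.32*q - 6.43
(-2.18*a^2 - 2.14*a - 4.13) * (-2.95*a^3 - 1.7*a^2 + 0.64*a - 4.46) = 6.431*a^5 + 10.019*a^4 + 14.4263*a^3 + 15.3742*a^2 + 6.9012*a + 18.4198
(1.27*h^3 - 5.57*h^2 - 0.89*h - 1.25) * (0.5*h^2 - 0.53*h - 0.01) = 0.635*h^5 - 3.4581*h^4 + 2.4944*h^3 - 0.0976*h^2 + 0.6714*h + 0.0125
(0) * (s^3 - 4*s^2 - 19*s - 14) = 0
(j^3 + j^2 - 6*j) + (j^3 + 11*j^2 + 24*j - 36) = 2*j^3 + 12*j^2 + 18*j - 36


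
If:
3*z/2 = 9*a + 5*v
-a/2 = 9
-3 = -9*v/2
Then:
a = -18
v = 2/3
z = -952/9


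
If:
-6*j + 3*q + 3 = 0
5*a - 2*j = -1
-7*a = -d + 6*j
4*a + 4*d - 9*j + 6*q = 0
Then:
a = -15/199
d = 267/199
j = 62/199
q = -75/199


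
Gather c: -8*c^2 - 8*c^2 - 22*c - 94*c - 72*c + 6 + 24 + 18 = -16*c^2 - 188*c + 48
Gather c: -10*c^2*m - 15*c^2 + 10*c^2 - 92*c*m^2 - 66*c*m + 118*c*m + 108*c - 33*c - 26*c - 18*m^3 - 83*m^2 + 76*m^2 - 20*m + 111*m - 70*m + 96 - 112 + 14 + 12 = c^2*(-10*m - 5) + c*(-92*m^2 + 52*m + 49) - 18*m^3 - 7*m^2 + 21*m + 10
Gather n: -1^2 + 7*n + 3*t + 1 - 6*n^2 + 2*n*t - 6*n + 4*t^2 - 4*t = -6*n^2 + n*(2*t + 1) + 4*t^2 - t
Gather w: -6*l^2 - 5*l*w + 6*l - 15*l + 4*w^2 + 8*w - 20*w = -6*l^2 - 9*l + 4*w^2 + w*(-5*l - 12)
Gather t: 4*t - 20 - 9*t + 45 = 25 - 5*t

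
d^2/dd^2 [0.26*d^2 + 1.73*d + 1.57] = 0.520000000000000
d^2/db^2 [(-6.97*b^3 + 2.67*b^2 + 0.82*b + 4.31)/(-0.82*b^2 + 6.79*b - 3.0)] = (-7.105427357601e-15*b^5 - 5.6843418860808e-14*b^4 + 577.563966*b^3 - 829.852464*b^2 + 532.466508*b - 457.678942)/(0.551368*b^6 - 13.696788*b^5 + 119.467686*b^4 - 413.267239*b^3 + 437.0769*b^2 - 183.33*b + 27.0)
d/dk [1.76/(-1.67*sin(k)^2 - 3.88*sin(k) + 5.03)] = (5.8784*sin(k) + 6.8288)*cos(k)/(1.67*sin(k)^2 + 3.88*sin(k) - 5.03)^2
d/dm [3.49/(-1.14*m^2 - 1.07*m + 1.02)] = (7.9572*m + 3.7343)/(1.14*m^2 + 1.07*m - 1.02)^2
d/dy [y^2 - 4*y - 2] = 2*y - 4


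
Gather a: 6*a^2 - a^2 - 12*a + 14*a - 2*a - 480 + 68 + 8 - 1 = 5*a^2 - 405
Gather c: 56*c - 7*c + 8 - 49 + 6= 49*c - 35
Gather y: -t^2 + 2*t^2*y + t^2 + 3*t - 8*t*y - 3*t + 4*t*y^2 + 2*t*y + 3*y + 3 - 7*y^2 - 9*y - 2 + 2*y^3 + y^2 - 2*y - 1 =2*y^3 + y^2*(4*t - 6) + y*(2*t^2 - 6*t - 8)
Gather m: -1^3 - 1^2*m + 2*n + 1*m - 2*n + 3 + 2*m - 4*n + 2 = 2*m - 4*n + 4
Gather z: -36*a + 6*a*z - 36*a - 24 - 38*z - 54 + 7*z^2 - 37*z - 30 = -72*a + 7*z^2 + z*(6*a - 75) - 108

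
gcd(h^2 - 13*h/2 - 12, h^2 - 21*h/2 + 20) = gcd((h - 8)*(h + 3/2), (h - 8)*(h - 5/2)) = h - 8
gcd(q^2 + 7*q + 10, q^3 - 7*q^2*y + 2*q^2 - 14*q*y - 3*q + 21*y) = 1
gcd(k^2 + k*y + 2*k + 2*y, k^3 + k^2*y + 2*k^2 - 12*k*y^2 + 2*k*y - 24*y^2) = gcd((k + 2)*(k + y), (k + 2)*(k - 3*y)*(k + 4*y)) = k + 2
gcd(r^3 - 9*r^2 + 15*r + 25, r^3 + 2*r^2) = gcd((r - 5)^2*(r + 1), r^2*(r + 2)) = 1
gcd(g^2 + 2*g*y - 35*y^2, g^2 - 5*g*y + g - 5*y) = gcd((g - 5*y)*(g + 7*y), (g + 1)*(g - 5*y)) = -g + 5*y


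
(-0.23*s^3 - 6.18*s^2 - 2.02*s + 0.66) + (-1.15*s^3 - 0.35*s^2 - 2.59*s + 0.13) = -1.38*s^3 - 6.53*s^2 - 4.61*s + 0.79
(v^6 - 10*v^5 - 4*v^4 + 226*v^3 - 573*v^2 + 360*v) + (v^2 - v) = v^6 - 10*v^5 - 4*v^4 + 226*v^3 - 572*v^2 + 359*v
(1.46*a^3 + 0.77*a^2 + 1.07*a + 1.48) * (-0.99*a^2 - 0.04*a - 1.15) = -1.4454*a^5 - 0.8207*a^4 - 2.7691*a^3 - 2.3935*a^2 - 1.2897*a - 1.702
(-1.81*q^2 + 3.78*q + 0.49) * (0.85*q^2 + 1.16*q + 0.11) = -1.5385*q^4 + 1.1134*q^3 + 4.6022*q^2 + 0.9842*q + 0.0539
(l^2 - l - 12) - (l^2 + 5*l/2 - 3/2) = -7*l/2 - 21/2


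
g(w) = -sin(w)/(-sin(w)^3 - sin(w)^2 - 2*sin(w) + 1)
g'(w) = -(3*sin(w)^2*cos(w) + 2*sin(w)*cos(w) + 2*cos(w))*sin(w)/(-sin(w)^3 - sin(w)^2 - 2*sin(w) + 1)^2 - cos(w)/(-sin(w)^3 - sin(w)^2 - 2*sin(w) + 1)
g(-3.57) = 5.53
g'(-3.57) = 212.17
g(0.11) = -0.14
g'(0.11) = -1.71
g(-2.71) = 0.24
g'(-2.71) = 0.31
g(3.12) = -0.02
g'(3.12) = 1.09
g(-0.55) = 0.27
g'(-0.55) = -0.23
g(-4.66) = 0.33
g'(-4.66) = 0.02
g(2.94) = -0.36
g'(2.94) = 3.40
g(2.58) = 1.07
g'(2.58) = 5.38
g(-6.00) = -0.82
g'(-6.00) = -9.25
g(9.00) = 6.43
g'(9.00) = 290.70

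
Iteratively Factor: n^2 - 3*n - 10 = (n - 5)*(n + 2)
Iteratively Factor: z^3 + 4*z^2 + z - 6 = (z + 3)*(z^2 + z - 2) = (z - 1)*(z + 3)*(z + 2)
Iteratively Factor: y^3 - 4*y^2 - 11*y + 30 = (y - 2)*(y^2 - 2*y - 15) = (y - 2)*(y + 3)*(y - 5)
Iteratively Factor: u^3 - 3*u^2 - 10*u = (u + 2)*(u^2 - 5*u) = (u - 5)*(u + 2)*(u)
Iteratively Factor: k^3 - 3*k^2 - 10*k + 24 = (k + 3)*(k^2 - 6*k + 8) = (k - 4)*(k + 3)*(k - 2)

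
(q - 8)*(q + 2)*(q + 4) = q^3 - 2*q^2 - 40*q - 64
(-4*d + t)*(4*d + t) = -16*d^2 + t^2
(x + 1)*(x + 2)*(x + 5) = x^3 + 8*x^2 + 17*x + 10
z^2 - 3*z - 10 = (z - 5)*(z + 2)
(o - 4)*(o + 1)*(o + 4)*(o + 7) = o^4 + 8*o^3 - 9*o^2 - 128*o - 112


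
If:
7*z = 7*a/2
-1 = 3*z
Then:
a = -2/3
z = -1/3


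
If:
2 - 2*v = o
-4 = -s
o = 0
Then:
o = 0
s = 4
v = 1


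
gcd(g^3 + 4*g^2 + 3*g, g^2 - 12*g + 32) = 1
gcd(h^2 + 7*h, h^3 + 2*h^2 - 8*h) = h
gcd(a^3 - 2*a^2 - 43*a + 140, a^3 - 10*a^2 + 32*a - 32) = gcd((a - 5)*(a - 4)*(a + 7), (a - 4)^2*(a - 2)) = a - 4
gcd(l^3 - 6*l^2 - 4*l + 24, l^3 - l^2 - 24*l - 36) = l^2 - 4*l - 12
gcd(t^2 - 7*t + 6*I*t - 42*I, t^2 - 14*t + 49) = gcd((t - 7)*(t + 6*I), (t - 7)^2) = t - 7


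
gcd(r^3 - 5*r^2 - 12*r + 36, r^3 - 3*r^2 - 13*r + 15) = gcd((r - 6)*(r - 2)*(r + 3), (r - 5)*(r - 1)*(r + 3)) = r + 3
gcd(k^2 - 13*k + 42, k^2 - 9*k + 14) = k - 7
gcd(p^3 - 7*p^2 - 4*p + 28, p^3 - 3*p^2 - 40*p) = 1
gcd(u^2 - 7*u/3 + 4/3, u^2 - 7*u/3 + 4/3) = u^2 - 7*u/3 + 4/3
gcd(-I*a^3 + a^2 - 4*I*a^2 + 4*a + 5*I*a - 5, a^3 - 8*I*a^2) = 1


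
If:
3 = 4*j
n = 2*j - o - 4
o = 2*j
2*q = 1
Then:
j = 3/4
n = -4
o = 3/2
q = 1/2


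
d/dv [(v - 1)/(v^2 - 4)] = (v^2 - 2*v*(v - 1) - 4)/(v^2 - 4)^2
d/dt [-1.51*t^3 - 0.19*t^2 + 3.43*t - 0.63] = -4.53*t^2 - 0.38*t + 3.43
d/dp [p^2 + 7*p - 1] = 2*p + 7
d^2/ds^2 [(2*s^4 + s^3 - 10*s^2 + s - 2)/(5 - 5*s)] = 2*(-6*s^4 + 15*s^3 - 9*s^2 - 3*s + 11)/(5*(s^3 - 3*s^2 + 3*s - 1))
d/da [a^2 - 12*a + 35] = 2*a - 12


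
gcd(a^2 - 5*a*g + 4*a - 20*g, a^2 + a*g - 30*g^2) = a - 5*g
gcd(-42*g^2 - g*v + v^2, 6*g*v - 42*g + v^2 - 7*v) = 6*g + v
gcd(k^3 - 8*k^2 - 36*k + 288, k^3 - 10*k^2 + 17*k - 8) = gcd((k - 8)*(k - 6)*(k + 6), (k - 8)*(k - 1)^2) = k - 8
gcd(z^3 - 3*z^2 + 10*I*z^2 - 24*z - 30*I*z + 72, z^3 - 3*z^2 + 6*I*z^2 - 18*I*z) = z^2 + z*(-3 + 6*I) - 18*I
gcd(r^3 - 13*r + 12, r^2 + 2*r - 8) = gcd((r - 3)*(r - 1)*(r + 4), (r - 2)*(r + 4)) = r + 4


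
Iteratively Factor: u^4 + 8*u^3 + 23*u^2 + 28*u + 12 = (u + 1)*(u^3 + 7*u^2 + 16*u + 12) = (u + 1)*(u + 2)*(u^2 + 5*u + 6) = (u + 1)*(u + 2)*(u + 3)*(u + 2)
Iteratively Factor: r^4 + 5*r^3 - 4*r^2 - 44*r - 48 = (r + 4)*(r^3 + r^2 - 8*r - 12) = (r + 2)*(r + 4)*(r^2 - r - 6) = (r + 2)^2*(r + 4)*(r - 3)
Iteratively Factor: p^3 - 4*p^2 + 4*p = (p)*(p^2 - 4*p + 4) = p*(p - 2)*(p - 2)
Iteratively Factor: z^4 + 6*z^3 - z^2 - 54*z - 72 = (z + 2)*(z^3 + 4*z^2 - 9*z - 36) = (z + 2)*(z + 4)*(z^2 - 9) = (z + 2)*(z + 3)*(z + 4)*(z - 3)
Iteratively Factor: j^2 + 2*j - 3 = (j - 1)*(j + 3)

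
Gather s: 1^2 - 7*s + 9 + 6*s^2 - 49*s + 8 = 6*s^2 - 56*s + 18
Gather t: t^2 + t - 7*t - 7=t^2 - 6*t - 7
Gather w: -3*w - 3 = -3*w - 3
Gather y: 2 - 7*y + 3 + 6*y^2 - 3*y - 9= 6*y^2 - 10*y - 4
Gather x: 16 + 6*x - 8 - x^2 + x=-x^2 + 7*x + 8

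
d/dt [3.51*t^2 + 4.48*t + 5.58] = 7.02*t + 4.48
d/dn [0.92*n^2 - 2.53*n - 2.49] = 1.84*n - 2.53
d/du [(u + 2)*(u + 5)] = 2*u + 7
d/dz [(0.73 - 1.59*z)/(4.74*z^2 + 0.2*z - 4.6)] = (7.5366*z^2 - 6.9204*z + 7.168)/(22.4676*z^4 + 1.896*z^3 - 43.568*z^2 - 1.84*z + 21.16)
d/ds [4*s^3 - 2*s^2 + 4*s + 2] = 12*s^2 - 4*s + 4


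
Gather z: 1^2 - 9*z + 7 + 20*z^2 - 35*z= 20*z^2 - 44*z + 8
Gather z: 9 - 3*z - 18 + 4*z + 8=z - 1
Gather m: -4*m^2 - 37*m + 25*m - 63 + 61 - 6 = -4*m^2 - 12*m - 8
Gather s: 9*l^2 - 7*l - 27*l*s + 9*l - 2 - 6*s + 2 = 9*l^2 + 2*l + s*(-27*l - 6)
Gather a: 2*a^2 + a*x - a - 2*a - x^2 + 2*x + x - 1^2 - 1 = 2*a^2 + a*(x - 3) - x^2 + 3*x - 2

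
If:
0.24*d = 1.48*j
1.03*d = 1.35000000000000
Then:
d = 1.31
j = 0.21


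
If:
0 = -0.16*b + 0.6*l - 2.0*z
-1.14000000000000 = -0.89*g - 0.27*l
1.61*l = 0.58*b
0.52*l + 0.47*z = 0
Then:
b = 0.00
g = 1.28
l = 0.00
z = 0.00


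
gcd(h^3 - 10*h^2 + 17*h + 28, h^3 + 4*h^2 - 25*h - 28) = h^2 - 3*h - 4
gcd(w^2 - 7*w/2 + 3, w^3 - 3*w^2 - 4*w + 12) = w - 2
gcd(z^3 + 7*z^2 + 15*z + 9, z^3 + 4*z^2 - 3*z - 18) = z^2 + 6*z + 9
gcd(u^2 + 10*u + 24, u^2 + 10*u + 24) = u^2 + 10*u + 24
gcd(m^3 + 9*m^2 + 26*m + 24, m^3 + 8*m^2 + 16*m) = m + 4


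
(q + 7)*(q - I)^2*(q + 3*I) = q^4 + 7*q^3 + I*q^3 + 5*q^2 + 7*I*q^2 + 35*q - 3*I*q - 21*I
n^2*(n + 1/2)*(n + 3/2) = n^4 + 2*n^3 + 3*n^2/4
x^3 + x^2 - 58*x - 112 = (x - 8)*(x + 2)*(x + 7)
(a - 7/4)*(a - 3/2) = a^2 - 13*a/4 + 21/8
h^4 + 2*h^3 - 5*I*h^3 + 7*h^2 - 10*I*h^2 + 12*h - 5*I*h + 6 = (h + 1)*(h - 6*I)*(-I*h + 1)*(I*h + I)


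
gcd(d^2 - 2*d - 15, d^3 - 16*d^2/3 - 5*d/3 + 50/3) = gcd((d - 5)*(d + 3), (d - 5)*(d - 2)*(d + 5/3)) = d - 5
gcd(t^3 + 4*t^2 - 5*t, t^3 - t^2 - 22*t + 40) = t + 5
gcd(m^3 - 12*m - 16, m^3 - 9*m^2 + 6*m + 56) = m^2 - 2*m - 8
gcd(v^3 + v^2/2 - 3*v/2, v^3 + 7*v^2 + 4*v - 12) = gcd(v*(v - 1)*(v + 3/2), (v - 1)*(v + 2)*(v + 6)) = v - 1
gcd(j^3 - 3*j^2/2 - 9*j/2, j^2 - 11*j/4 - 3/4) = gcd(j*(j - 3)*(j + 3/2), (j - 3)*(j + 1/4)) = j - 3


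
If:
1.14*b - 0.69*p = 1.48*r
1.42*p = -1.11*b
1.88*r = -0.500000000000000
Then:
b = -0.23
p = 0.18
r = -0.27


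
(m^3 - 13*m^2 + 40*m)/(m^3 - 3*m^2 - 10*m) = (m - 8)/(m + 2)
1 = 1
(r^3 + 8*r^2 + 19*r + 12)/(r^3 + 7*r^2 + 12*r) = (r + 1)/r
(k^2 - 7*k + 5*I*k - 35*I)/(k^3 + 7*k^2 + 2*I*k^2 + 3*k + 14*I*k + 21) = (k^2 + k*(-7 + 5*I) - 35*I)/(k^3 + k^2*(7 + 2*I) + k*(3 + 14*I) + 21)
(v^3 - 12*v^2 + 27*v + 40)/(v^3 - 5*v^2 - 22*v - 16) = (v - 5)/(v + 2)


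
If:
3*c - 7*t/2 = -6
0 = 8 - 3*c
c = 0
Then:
No Solution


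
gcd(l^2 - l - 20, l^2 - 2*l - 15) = l - 5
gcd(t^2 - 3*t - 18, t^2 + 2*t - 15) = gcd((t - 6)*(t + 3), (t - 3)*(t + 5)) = 1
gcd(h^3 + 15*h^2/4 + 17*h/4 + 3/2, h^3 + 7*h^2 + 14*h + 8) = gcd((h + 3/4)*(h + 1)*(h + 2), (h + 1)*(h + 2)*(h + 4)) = h^2 + 3*h + 2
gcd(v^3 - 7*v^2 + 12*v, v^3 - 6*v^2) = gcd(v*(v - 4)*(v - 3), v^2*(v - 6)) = v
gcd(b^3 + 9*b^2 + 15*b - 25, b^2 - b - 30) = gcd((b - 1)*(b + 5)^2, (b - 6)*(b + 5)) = b + 5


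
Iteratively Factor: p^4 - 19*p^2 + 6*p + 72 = (p - 3)*(p^3 + 3*p^2 - 10*p - 24) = (p - 3)^2*(p^2 + 6*p + 8) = (p - 3)^2*(p + 4)*(p + 2)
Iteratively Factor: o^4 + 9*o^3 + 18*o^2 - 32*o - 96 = (o + 4)*(o^3 + 5*o^2 - 2*o - 24) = (o + 4)^2*(o^2 + o - 6) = (o - 2)*(o + 4)^2*(o + 3)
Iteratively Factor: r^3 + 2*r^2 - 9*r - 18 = (r - 3)*(r^2 + 5*r + 6) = (r - 3)*(r + 2)*(r + 3)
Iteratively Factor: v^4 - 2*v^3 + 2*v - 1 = (v - 1)*(v^3 - v^2 - v + 1) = (v - 1)^2*(v^2 - 1) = (v - 1)^3*(v + 1)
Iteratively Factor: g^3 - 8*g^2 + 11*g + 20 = (g + 1)*(g^2 - 9*g + 20) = (g - 5)*(g + 1)*(g - 4)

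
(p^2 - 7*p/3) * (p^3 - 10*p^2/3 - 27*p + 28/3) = p^5 - 17*p^4/3 - 173*p^3/9 + 217*p^2/3 - 196*p/9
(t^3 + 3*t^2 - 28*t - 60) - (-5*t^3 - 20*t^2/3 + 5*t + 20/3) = 6*t^3 + 29*t^2/3 - 33*t - 200/3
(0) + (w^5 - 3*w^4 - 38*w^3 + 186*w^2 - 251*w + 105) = w^5 - 3*w^4 - 38*w^3 + 186*w^2 - 251*w + 105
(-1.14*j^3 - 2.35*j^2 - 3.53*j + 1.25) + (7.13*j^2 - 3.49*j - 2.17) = -1.14*j^3 + 4.78*j^2 - 7.02*j - 0.92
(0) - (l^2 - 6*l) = -l^2 + 6*l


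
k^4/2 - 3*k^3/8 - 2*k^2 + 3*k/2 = k*(k/2 + 1)*(k - 2)*(k - 3/4)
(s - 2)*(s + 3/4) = s^2 - 5*s/4 - 3/2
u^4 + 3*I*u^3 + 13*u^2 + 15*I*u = u*(u - 3*I)*(u + I)*(u + 5*I)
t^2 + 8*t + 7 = (t + 1)*(t + 7)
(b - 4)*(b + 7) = b^2 + 3*b - 28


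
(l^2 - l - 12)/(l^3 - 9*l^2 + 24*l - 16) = (l + 3)/(l^2 - 5*l + 4)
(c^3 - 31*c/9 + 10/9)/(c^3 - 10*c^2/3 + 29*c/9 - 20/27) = 3*(c + 2)/(3*c - 4)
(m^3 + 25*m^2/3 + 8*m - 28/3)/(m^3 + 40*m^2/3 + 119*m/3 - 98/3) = (m + 2)/(m + 7)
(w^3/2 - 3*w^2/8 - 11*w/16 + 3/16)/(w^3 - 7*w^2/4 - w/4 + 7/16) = (8*w^3 - 6*w^2 - 11*w + 3)/(16*w^3 - 28*w^2 - 4*w + 7)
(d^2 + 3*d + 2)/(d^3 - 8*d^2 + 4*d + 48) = (d + 1)/(d^2 - 10*d + 24)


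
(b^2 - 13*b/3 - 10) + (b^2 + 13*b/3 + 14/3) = 2*b^2 - 16/3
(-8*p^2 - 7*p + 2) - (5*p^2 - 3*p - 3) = -13*p^2 - 4*p + 5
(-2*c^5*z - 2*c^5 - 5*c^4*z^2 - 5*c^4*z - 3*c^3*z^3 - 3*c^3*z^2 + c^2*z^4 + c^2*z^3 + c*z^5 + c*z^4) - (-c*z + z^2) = -2*c^5*z - 2*c^5 - 5*c^4*z^2 - 5*c^4*z - 3*c^3*z^3 - 3*c^3*z^2 + c^2*z^4 + c^2*z^3 + c*z^5 + c*z^4 + c*z - z^2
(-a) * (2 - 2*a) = 2*a^2 - 2*a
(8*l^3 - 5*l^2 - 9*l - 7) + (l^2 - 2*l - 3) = 8*l^3 - 4*l^2 - 11*l - 10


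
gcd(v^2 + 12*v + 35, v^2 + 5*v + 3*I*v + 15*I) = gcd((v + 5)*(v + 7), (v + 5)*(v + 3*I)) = v + 5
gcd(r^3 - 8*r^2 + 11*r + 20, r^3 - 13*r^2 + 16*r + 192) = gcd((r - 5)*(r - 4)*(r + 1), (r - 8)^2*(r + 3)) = 1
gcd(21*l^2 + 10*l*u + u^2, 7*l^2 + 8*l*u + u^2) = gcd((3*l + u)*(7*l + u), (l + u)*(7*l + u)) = 7*l + u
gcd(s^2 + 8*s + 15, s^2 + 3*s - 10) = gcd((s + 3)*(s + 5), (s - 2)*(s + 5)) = s + 5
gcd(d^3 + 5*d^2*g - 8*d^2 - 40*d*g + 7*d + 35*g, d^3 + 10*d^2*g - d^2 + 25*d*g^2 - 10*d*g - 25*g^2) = d^2 + 5*d*g - d - 5*g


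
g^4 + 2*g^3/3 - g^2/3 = g^2*(g - 1/3)*(g + 1)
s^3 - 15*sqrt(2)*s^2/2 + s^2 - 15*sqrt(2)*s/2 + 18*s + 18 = (s + 1)*(s - 6*sqrt(2))*(s - 3*sqrt(2)/2)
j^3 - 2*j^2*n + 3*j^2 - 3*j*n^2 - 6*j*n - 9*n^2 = (j + 3)*(j - 3*n)*(j + n)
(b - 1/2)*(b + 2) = b^2 + 3*b/2 - 1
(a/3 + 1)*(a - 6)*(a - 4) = a^3/3 - 7*a^2/3 - 2*a + 24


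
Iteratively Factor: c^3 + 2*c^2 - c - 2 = (c - 1)*(c^2 + 3*c + 2) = (c - 1)*(c + 2)*(c + 1)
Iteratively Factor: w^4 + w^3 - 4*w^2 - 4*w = (w + 1)*(w^3 - 4*w) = w*(w + 1)*(w^2 - 4) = w*(w - 2)*(w + 1)*(w + 2)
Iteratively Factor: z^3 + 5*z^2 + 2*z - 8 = (z + 2)*(z^2 + 3*z - 4) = (z - 1)*(z + 2)*(z + 4)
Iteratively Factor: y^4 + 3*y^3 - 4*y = (y)*(y^3 + 3*y^2 - 4) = y*(y + 2)*(y^2 + y - 2) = y*(y - 1)*(y + 2)*(y + 2)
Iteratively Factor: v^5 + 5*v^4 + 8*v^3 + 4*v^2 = (v + 2)*(v^4 + 3*v^3 + 2*v^2) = v*(v + 2)*(v^3 + 3*v^2 + 2*v) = v^2*(v + 2)*(v^2 + 3*v + 2) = v^2*(v + 2)^2*(v + 1)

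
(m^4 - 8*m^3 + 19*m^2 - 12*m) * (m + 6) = m^5 - 2*m^4 - 29*m^3 + 102*m^2 - 72*m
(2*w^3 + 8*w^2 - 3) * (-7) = -14*w^3 - 56*w^2 + 21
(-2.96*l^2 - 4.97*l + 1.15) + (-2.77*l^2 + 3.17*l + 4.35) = -5.73*l^2 - 1.8*l + 5.5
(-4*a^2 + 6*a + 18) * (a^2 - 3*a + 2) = -4*a^4 + 18*a^3 - 8*a^2 - 42*a + 36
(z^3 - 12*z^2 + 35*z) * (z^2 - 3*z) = z^5 - 15*z^4 + 71*z^3 - 105*z^2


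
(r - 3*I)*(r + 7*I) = r^2 + 4*I*r + 21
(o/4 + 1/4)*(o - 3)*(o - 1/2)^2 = o^4/4 - 3*o^3/4 - 3*o^2/16 + 5*o/8 - 3/16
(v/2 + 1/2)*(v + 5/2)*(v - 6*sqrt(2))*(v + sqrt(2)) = v^4/2 - 5*sqrt(2)*v^3/2 + 7*v^3/4 - 35*sqrt(2)*v^2/4 - 19*v^2/4 - 21*v - 25*sqrt(2)*v/4 - 15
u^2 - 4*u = u*(u - 4)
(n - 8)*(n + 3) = n^2 - 5*n - 24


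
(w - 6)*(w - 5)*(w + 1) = w^3 - 10*w^2 + 19*w + 30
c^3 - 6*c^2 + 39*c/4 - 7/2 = (c - 7/2)*(c - 2)*(c - 1/2)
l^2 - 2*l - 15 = (l - 5)*(l + 3)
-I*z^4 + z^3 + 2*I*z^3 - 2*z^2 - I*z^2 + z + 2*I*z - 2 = (z - 2)*(z - I)*(z + I)*(-I*z + 1)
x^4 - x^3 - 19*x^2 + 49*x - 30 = (x - 3)*(x - 2)*(x - 1)*(x + 5)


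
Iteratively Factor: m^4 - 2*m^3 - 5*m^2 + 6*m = (m - 1)*(m^3 - m^2 - 6*m) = (m - 1)*(m + 2)*(m^2 - 3*m) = (m - 3)*(m - 1)*(m + 2)*(m)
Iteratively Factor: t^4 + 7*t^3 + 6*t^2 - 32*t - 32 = (t + 4)*(t^3 + 3*t^2 - 6*t - 8) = (t + 1)*(t + 4)*(t^2 + 2*t - 8) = (t + 1)*(t + 4)^2*(t - 2)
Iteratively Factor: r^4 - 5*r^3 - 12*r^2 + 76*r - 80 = (r - 2)*(r^3 - 3*r^2 - 18*r + 40) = (r - 2)*(r + 4)*(r^2 - 7*r + 10) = (r - 2)^2*(r + 4)*(r - 5)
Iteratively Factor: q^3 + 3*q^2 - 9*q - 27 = (q + 3)*(q^2 - 9) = (q - 3)*(q + 3)*(q + 3)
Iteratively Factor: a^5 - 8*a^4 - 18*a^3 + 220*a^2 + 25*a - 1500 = (a - 5)*(a^4 - 3*a^3 - 33*a^2 + 55*a + 300) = (a - 5)*(a + 3)*(a^3 - 6*a^2 - 15*a + 100) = (a - 5)^2*(a + 3)*(a^2 - a - 20) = (a - 5)^3*(a + 3)*(a + 4)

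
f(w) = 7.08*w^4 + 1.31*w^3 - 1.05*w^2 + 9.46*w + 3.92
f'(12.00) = 49487.14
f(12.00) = 149040.80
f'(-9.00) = -20298.59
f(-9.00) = 45330.62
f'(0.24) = 9.57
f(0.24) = 6.17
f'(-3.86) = -1552.63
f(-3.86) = 1448.16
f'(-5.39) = -4299.70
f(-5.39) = 5692.99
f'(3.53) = 1296.73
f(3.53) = 1181.19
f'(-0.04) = 9.55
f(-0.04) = 3.54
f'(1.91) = 217.12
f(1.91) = 121.51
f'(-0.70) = 3.14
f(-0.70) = -1.97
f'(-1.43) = -62.31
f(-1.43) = 14.02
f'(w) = 28.32*w^3 + 3.93*w^2 - 2.1*w + 9.46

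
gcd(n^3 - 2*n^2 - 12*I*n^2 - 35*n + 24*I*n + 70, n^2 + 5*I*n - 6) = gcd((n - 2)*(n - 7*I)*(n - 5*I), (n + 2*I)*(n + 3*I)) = 1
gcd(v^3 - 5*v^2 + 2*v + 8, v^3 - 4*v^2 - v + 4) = v^2 - 3*v - 4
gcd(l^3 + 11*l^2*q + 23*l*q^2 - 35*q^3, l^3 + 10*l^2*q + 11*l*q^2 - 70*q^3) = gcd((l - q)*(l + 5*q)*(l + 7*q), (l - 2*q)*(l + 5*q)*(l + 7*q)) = l^2 + 12*l*q + 35*q^2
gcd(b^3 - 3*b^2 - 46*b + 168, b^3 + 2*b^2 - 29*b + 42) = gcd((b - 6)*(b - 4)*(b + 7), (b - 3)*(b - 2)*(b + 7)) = b + 7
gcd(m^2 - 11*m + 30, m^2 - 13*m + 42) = m - 6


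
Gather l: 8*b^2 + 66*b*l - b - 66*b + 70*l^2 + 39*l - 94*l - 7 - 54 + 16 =8*b^2 - 67*b + 70*l^2 + l*(66*b - 55) - 45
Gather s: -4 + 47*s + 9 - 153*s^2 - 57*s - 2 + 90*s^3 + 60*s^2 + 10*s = 90*s^3 - 93*s^2 + 3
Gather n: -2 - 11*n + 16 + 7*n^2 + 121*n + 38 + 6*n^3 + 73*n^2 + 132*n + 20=6*n^3 + 80*n^2 + 242*n + 72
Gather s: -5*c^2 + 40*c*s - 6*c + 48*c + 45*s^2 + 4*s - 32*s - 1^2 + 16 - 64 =-5*c^2 + 42*c + 45*s^2 + s*(40*c - 28) - 49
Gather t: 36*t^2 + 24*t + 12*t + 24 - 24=36*t^2 + 36*t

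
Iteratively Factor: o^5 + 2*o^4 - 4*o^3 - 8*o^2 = (o)*(o^4 + 2*o^3 - 4*o^2 - 8*o) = o*(o - 2)*(o^3 + 4*o^2 + 4*o) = o*(o - 2)*(o + 2)*(o^2 + 2*o) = o*(o - 2)*(o + 2)^2*(o)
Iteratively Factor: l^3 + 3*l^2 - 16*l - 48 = (l + 3)*(l^2 - 16) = (l + 3)*(l + 4)*(l - 4)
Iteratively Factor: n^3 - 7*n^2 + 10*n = (n - 5)*(n^2 - 2*n) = (n - 5)*(n - 2)*(n)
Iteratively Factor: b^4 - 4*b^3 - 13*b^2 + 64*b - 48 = (b + 4)*(b^3 - 8*b^2 + 19*b - 12) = (b - 4)*(b + 4)*(b^2 - 4*b + 3) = (b - 4)*(b - 3)*(b + 4)*(b - 1)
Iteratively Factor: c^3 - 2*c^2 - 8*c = (c - 4)*(c^2 + 2*c) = c*(c - 4)*(c + 2)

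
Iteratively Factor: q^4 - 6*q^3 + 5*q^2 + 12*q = (q)*(q^3 - 6*q^2 + 5*q + 12) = q*(q - 3)*(q^2 - 3*q - 4) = q*(q - 4)*(q - 3)*(q + 1)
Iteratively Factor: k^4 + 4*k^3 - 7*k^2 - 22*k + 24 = (k + 3)*(k^3 + k^2 - 10*k + 8) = (k - 2)*(k + 3)*(k^2 + 3*k - 4) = (k - 2)*(k - 1)*(k + 3)*(k + 4)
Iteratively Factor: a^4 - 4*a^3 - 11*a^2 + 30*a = (a - 2)*(a^3 - 2*a^2 - 15*a) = a*(a - 2)*(a^2 - 2*a - 15) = a*(a - 2)*(a + 3)*(a - 5)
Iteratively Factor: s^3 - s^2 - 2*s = (s - 2)*(s^2 + s) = (s - 2)*(s + 1)*(s)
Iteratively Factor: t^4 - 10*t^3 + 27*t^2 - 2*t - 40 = (t - 2)*(t^3 - 8*t^2 + 11*t + 20) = (t - 4)*(t - 2)*(t^2 - 4*t - 5) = (t - 4)*(t - 2)*(t + 1)*(t - 5)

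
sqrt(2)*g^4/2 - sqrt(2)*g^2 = g^2*(g - sqrt(2))*(sqrt(2)*g/2 + 1)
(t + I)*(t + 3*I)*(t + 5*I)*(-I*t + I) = -I*t^4 + 9*t^3 + I*t^3 - 9*t^2 + 23*I*t^2 - 15*t - 23*I*t + 15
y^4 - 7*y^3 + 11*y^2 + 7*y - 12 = (y - 4)*(y - 3)*(y - 1)*(y + 1)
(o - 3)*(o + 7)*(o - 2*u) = o^3 - 2*o^2*u + 4*o^2 - 8*o*u - 21*o + 42*u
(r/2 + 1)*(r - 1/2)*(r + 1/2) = r^3/2 + r^2 - r/8 - 1/4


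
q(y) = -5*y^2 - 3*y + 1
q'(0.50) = -8.00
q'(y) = -10*y - 3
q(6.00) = -197.00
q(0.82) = -4.82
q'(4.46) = -47.60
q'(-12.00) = 117.00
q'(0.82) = -11.20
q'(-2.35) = 20.50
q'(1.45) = -17.50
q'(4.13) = -44.30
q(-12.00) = -683.00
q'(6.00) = -63.00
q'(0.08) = -3.80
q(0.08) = 0.73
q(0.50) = -1.75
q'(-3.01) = 27.10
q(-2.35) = -19.56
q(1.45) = -13.86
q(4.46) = -111.84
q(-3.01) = -35.27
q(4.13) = -96.67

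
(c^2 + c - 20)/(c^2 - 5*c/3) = 3*(c^2 + c - 20)/(c*(3*c - 5))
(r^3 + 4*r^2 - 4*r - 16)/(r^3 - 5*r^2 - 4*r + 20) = (r + 4)/(r - 5)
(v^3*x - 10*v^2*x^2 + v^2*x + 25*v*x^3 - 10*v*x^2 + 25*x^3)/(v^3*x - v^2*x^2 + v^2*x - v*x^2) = (-v^2 + 10*v*x - 25*x^2)/(v*(-v + x))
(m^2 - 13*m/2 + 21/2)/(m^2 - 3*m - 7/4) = 2*(m - 3)/(2*m + 1)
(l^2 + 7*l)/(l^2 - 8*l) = (l + 7)/(l - 8)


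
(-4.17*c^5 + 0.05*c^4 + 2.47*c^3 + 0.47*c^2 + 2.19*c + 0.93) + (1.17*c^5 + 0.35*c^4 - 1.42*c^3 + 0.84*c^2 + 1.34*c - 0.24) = -3.0*c^5 + 0.4*c^4 + 1.05*c^3 + 1.31*c^2 + 3.53*c + 0.69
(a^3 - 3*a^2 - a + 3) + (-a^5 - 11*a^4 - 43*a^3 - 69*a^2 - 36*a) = -a^5 - 11*a^4 - 42*a^3 - 72*a^2 - 37*a + 3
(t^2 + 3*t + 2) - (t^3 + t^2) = -t^3 + 3*t + 2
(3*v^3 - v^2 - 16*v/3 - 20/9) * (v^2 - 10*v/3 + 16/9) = 3*v^5 - 11*v^4 + 10*v^3/3 + 124*v^2/9 - 56*v/27 - 320/81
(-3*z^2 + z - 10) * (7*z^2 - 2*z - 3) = -21*z^4 + 13*z^3 - 63*z^2 + 17*z + 30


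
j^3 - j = j*(j - 1)*(j + 1)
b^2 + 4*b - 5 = (b - 1)*(b + 5)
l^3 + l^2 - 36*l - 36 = (l - 6)*(l + 1)*(l + 6)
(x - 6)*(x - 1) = x^2 - 7*x + 6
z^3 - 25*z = z*(z - 5)*(z + 5)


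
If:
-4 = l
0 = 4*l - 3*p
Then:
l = -4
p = -16/3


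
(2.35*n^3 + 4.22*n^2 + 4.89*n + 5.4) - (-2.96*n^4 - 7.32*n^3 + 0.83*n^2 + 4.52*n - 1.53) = 2.96*n^4 + 9.67*n^3 + 3.39*n^2 + 0.37*n + 6.93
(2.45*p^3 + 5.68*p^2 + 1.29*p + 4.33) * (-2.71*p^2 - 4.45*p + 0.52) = -6.6395*p^5 - 26.2953*p^4 - 27.4979*p^3 - 14.5212*p^2 - 18.5977*p + 2.2516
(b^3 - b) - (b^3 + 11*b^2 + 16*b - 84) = -11*b^2 - 17*b + 84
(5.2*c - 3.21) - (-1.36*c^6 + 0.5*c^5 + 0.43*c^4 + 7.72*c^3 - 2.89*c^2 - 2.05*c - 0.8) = 1.36*c^6 - 0.5*c^5 - 0.43*c^4 - 7.72*c^3 + 2.89*c^2 + 7.25*c - 2.41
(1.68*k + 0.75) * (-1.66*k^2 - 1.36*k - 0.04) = -2.7888*k^3 - 3.5298*k^2 - 1.0872*k - 0.03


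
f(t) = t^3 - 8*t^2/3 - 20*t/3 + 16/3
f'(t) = 3*t^2 - 16*t/3 - 20/3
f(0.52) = 1.29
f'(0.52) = -8.63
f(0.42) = 2.14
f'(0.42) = -8.38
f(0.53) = 1.20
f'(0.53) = -8.65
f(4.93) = 27.48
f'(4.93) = 39.95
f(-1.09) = 8.14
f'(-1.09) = 2.71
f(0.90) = -2.10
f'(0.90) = -9.04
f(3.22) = -10.40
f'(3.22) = 7.27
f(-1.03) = 8.28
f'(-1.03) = 2.01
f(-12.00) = -2026.67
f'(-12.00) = 489.33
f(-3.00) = -25.67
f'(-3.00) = 36.33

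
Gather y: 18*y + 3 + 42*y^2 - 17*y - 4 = 42*y^2 + y - 1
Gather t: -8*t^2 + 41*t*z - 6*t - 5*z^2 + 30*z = -8*t^2 + t*(41*z - 6) - 5*z^2 + 30*z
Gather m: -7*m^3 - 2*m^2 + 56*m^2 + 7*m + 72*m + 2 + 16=-7*m^3 + 54*m^2 + 79*m + 18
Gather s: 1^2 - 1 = 0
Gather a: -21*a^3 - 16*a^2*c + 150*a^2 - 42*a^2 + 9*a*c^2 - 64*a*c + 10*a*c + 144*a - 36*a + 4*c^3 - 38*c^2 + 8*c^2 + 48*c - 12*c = -21*a^3 + a^2*(108 - 16*c) + a*(9*c^2 - 54*c + 108) + 4*c^3 - 30*c^2 + 36*c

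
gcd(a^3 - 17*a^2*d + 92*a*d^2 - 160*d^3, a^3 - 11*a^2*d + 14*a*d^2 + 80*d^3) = a^2 - 13*a*d + 40*d^2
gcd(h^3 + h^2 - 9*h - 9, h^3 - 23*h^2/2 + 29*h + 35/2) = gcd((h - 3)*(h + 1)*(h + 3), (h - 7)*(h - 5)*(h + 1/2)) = 1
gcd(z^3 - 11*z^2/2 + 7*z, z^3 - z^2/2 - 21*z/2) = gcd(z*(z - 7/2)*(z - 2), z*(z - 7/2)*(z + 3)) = z^2 - 7*z/2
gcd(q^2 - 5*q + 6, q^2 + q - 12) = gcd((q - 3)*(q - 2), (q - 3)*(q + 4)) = q - 3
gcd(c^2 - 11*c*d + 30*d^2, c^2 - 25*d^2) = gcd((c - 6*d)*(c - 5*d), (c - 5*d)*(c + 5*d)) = c - 5*d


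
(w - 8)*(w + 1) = w^2 - 7*w - 8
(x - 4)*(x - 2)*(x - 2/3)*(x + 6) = x^4 - 2*x^3/3 - 28*x^2 + 200*x/3 - 32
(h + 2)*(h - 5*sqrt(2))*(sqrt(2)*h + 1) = sqrt(2)*h^3 - 9*h^2 + 2*sqrt(2)*h^2 - 18*h - 5*sqrt(2)*h - 10*sqrt(2)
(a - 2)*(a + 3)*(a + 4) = a^3 + 5*a^2 - 2*a - 24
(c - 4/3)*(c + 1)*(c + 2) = c^3 + 5*c^2/3 - 2*c - 8/3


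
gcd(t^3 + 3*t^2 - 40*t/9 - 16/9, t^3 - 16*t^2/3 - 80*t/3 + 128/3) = t^2 + 8*t/3 - 16/3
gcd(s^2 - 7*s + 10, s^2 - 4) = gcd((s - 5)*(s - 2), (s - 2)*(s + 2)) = s - 2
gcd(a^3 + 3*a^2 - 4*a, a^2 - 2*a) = a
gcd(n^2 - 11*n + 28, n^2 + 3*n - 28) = n - 4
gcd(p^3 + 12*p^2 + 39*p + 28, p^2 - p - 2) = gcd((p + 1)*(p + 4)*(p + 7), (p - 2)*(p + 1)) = p + 1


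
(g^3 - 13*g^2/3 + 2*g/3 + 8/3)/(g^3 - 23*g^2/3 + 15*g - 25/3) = (3*g^2 - 10*g - 8)/(3*g^2 - 20*g + 25)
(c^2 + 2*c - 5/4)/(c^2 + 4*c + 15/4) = (2*c - 1)/(2*c + 3)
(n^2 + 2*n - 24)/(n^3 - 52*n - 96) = (n - 4)/(n^2 - 6*n - 16)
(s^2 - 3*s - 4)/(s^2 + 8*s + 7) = (s - 4)/(s + 7)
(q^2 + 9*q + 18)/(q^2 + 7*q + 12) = (q + 6)/(q + 4)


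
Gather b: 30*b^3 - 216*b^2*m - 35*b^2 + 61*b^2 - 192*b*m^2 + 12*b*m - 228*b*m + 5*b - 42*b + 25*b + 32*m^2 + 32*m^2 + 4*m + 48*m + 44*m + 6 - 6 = 30*b^3 + b^2*(26 - 216*m) + b*(-192*m^2 - 216*m - 12) + 64*m^2 + 96*m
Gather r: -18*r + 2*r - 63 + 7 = -16*r - 56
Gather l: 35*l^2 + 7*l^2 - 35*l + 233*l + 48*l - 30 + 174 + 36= 42*l^2 + 246*l + 180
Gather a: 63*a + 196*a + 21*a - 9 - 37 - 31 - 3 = 280*a - 80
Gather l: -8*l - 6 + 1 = -8*l - 5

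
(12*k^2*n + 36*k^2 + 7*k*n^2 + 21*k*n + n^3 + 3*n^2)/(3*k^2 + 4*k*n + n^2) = (4*k*n + 12*k + n^2 + 3*n)/(k + n)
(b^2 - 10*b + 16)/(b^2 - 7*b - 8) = (b - 2)/(b + 1)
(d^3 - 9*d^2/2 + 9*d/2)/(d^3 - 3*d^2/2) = (d - 3)/d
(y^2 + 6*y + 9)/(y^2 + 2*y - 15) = (y^2 + 6*y + 9)/(y^2 + 2*y - 15)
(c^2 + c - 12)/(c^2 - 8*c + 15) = (c + 4)/(c - 5)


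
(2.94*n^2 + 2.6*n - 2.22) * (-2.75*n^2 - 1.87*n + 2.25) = -8.085*n^4 - 12.6478*n^3 + 7.858*n^2 + 10.0014*n - 4.995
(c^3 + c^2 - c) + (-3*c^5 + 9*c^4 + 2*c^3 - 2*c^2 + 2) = -3*c^5 + 9*c^4 + 3*c^3 - c^2 - c + 2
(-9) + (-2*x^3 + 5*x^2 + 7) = -2*x^3 + 5*x^2 - 2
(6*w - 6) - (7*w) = -w - 6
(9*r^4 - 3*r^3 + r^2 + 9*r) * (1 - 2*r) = -18*r^5 + 15*r^4 - 5*r^3 - 17*r^2 + 9*r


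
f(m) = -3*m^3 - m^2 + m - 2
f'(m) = -9*m^2 - 2*m + 1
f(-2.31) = 27.33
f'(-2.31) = -42.40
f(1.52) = -13.33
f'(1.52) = -22.83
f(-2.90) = 59.86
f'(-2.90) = -68.89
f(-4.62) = 267.87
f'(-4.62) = -181.86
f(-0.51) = -2.37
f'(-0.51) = -0.32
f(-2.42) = 32.24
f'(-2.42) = -46.87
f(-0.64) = -2.26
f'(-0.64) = -1.41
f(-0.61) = -2.30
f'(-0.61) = -1.13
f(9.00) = -2261.00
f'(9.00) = -746.00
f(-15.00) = 9883.00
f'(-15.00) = -1994.00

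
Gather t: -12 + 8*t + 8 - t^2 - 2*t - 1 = -t^2 + 6*t - 5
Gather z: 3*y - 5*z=3*y - 5*z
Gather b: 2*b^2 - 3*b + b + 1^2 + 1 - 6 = 2*b^2 - 2*b - 4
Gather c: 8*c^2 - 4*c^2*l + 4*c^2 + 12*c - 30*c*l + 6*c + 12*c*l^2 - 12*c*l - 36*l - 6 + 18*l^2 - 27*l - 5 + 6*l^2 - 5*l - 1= c^2*(12 - 4*l) + c*(12*l^2 - 42*l + 18) + 24*l^2 - 68*l - 12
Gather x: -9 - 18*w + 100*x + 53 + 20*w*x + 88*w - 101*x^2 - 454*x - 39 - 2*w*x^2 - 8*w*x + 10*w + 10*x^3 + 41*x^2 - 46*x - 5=80*w + 10*x^3 + x^2*(-2*w - 60) + x*(12*w - 400)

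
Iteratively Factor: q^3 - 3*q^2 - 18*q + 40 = (q - 5)*(q^2 + 2*q - 8) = (q - 5)*(q + 4)*(q - 2)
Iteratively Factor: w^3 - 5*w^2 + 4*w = (w)*(w^2 - 5*w + 4) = w*(w - 1)*(w - 4)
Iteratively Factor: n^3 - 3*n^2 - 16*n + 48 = (n + 4)*(n^2 - 7*n + 12) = (n - 3)*(n + 4)*(n - 4)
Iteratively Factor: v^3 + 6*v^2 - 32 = (v + 4)*(v^2 + 2*v - 8) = (v - 2)*(v + 4)*(v + 4)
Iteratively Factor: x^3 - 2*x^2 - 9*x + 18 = (x + 3)*(x^2 - 5*x + 6) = (x - 3)*(x + 3)*(x - 2)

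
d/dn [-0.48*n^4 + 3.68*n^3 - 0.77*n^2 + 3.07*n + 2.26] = -1.92*n^3 + 11.04*n^2 - 1.54*n + 3.07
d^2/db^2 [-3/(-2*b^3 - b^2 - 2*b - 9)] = 6*(-(6*b + 1)*(2*b^3 + b^2 + 2*b + 9) + 4*(3*b^2 + b + 1)^2)/(2*b^3 + b^2 + 2*b + 9)^3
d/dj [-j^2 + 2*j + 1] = 2 - 2*j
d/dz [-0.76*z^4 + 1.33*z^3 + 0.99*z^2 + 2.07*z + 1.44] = -3.04*z^3 + 3.99*z^2 + 1.98*z + 2.07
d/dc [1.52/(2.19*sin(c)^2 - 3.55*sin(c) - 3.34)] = (5.396 - 6.6576*sin(c))*cos(c)/(-2.19*sin(c)^2 + 3.55*sin(c) + 3.34)^2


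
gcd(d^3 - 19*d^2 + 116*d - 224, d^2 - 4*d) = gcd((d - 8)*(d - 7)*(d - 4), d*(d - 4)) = d - 4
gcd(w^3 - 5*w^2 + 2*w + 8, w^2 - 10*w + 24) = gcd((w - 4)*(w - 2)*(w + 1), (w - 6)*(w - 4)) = w - 4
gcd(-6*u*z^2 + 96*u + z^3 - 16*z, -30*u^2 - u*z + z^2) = -6*u + z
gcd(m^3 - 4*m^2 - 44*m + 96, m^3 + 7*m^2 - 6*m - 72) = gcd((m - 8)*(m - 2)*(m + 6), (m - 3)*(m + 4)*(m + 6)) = m + 6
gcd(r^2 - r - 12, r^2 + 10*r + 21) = r + 3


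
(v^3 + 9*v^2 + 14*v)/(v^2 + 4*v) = (v^2 + 9*v + 14)/(v + 4)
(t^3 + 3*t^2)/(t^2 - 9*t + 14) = t^2*(t + 3)/(t^2 - 9*t + 14)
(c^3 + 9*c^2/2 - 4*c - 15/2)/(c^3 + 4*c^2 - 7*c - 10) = (c - 3/2)/(c - 2)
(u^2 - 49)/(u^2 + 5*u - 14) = (u - 7)/(u - 2)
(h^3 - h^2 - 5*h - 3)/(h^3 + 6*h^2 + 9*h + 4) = (h - 3)/(h + 4)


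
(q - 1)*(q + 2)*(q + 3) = q^3 + 4*q^2 + q - 6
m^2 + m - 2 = (m - 1)*(m + 2)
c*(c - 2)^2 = c^3 - 4*c^2 + 4*c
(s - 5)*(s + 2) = s^2 - 3*s - 10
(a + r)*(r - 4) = a*r - 4*a + r^2 - 4*r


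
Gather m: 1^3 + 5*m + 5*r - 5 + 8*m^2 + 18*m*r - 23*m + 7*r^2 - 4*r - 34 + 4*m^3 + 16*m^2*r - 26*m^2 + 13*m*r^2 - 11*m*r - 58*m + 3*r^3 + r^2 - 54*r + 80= 4*m^3 + m^2*(16*r - 18) + m*(13*r^2 + 7*r - 76) + 3*r^3 + 8*r^2 - 53*r + 42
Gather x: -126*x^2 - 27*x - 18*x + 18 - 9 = -126*x^2 - 45*x + 9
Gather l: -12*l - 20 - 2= -12*l - 22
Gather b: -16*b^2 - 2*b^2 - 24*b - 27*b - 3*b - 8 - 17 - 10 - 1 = -18*b^2 - 54*b - 36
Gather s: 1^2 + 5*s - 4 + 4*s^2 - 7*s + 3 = 4*s^2 - 2*s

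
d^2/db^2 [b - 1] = 0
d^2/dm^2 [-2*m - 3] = 0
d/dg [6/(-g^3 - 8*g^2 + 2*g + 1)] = 6*(3*g^2 + 16*g - 2)/(g^3 + 8*g^2 - 2*g - 1)^2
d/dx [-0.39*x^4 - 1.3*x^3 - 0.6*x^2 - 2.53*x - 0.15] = -1.56*x^3 - 3.9*x^2 - 1.2*x - 2.53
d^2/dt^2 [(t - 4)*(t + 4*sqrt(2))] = 2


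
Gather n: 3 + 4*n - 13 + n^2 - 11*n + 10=n^2 - 7*n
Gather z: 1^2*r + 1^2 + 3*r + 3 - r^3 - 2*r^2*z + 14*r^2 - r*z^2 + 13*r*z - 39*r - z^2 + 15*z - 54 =-r^3 + 14*r^2 - 35*r + z^2*(-r - 1) + z*(-2*r^2 + 13*r + 15) - 50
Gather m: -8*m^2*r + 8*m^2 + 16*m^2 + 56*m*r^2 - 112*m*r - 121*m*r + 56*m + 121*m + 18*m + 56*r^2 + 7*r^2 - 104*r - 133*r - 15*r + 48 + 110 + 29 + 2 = m^2*(24 - 8*r) + m*(56*r^2 - 233*r + 195) + 63*r^2 - 252*r + 189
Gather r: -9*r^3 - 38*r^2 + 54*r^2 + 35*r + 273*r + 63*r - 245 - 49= -9*r^3 + 16*r^2 + 371*r - 294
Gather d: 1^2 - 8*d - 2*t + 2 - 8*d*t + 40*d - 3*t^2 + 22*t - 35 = d*(32 - 8*t) - 3*t^2 + 20*t - 32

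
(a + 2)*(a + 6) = a^2 + 8*a + 12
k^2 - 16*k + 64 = (k - 8)^2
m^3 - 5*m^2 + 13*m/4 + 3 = (m - 4)*(m - 3/2)*(m + 1/2)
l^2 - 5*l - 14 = (l - 7)*(l + 2)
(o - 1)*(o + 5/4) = o^2 + o/4 - 5/4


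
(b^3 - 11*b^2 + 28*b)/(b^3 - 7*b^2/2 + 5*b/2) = 2*(b^2 - 11*b + 28)/(2*b^2 - 7*b + 5)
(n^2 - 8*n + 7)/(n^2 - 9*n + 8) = (n - 7)/(n - 8)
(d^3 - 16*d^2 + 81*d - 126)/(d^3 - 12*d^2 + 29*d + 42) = (d - 3)/(d + 1)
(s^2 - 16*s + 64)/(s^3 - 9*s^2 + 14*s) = (s^2 - 16*s + 64)/(s*(s^2 - 9*s + 14))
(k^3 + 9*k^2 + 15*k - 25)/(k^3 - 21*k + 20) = (k + 5)/(k - 4)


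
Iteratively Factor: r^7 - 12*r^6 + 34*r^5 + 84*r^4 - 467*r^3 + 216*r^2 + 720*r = (r + 3)*(r^6 - 15*r^5 + 79*r^4 - 153*r^3 - 8*r^2 + 240*r) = r*(r + 3)*(r^5 - 15*r^4 + 79*r^3 - 153*r^2 - 8*r + 240) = r*(r - 4)*(r + 3)*(r^4 - 11*r^3 + 35*r^2 - 13*r - 60) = r*(r - 4)*(r - 3)*(r + 3)*(r^3 - 8*r^2 + 11*r + 20) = r*(r - 5)*(r - 4)*(r - 3)*(r + 3)*(r^2 - 3*r - 4) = r*(r - 5)*(r - 4)^2*(r - 3)*(r + 3)*(r + 1)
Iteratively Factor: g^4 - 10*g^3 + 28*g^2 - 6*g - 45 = (g - 3)*(g^3 - 7*g^2 + 7*g + 15) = (g - 5)*(g - 3)*(g^2 - 2*g - 3) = (g - 5)*(g - 3)*(g + 1)*(g - 3)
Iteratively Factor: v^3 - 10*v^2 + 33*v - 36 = (v - 4)*(v^2 - 6*v + 9) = (v - 4)*(v - 3)*(v - 3)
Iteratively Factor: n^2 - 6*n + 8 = (n - 2)*(n - 4)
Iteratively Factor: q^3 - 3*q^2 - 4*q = (q - 4)*(q^2 + q) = q*(q - 4)*(q + 1)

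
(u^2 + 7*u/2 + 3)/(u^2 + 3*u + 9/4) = 2*(u + 2)/(2*u + 3)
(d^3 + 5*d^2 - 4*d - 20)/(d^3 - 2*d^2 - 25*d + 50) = (d + 2)/(d - 5)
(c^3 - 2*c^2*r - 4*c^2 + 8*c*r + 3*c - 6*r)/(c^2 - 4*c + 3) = c - 2*r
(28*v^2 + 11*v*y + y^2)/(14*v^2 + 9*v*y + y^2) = (4*v + y)/(2*v + y)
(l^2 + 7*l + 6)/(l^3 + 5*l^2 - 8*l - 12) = 1/(l - 2)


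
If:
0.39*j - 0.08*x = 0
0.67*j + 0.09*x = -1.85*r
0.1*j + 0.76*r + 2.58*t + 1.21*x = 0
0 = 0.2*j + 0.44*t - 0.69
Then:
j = -0.93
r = 0.55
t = 1.99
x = -4.51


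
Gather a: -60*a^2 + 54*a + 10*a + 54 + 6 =-60*a^2 + 64*a + 60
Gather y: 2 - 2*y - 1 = 1 - 2*y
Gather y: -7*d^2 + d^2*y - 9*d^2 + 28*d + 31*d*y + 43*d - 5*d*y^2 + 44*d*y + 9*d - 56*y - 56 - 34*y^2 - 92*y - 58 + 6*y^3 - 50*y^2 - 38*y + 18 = -16*d^2 + 80*d + 6*y^3 + y^2*(-5*d - 84) + y*(d^2 + 75*d - 186) - 96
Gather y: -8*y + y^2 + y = y^2 - 7*y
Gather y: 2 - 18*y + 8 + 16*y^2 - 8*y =16*y^2 - 26*y + 10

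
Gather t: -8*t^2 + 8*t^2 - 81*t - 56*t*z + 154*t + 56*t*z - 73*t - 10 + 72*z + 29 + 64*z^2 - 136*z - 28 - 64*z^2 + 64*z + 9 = 0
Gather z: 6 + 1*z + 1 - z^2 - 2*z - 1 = -z^2 - z + 6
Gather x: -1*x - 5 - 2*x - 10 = -3*x - 15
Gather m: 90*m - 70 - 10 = 90*m - 80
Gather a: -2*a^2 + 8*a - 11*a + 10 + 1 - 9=-2*a^2 - 3*a + 2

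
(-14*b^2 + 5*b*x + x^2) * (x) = -14*b^2*x + 5*b*x^2 + x^3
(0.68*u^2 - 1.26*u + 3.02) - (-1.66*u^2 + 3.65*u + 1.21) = 2.34*u^2 - 4.91*u + 1.81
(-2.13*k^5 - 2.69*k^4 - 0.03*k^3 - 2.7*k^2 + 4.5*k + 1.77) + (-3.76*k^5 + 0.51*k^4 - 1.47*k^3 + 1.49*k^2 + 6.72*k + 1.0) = -5.89*k^5 - 2.18*k^4 - 1.5*k^3 - 1.21*k^2 + 11.22*k + 2.77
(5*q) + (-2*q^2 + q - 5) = -2*q^2 + 6*q - 5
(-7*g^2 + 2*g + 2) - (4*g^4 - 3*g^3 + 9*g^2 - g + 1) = -4*g^4 + 3*g^3 - 16*g^2 + 3*g + 1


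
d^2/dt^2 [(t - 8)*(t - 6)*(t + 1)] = 6*t - 26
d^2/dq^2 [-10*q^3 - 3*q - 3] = -60*q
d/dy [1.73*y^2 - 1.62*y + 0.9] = 3.46*y - 1.62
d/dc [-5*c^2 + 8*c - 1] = 8 - 10*c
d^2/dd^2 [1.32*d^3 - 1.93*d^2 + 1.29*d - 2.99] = 7.92*d - 3.86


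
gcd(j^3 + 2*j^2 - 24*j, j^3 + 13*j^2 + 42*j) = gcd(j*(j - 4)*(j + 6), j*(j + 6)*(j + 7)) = j^2 + 6*j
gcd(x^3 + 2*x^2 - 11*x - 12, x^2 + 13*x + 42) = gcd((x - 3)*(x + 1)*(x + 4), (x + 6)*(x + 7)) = 1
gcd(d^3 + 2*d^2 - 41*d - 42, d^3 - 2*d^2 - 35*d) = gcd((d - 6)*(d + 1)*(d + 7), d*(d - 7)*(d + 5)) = 1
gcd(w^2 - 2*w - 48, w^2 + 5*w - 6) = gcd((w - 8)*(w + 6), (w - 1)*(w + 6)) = w + 6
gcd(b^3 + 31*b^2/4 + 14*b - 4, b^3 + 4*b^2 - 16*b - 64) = b^2 + 8*b + 16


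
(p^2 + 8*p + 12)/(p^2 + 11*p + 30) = (p + 2)/(p + 5)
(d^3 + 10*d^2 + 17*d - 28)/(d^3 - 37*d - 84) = (d^2 + 6*d - 7)/(d^2 - 4*d - 21)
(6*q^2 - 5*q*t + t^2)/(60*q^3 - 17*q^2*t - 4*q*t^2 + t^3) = (2*q - t)/(20*q^2 + q*t - t^2)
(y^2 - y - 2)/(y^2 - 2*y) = (y + 1)/y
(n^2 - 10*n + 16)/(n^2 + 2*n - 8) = (n - 8)/(n + 4)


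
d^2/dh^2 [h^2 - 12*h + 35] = 2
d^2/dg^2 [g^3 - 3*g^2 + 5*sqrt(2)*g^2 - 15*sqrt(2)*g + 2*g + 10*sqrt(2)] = 6*g - 6 + 10*sqrt(2)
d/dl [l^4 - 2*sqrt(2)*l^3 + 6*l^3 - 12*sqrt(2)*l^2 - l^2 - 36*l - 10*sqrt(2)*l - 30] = 4*l^3 - 6*sqrt(2)*l^2 + 18*l^2 - 24*sqrt(2)*l - 2*l - 36 - 10*sqrt(2)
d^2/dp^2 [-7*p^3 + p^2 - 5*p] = 2 - 42*p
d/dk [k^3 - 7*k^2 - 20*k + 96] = 3*k^2 - 14*k - 20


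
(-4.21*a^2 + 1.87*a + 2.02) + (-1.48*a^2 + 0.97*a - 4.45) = -5.69*a^2 + 2.84*a - 2.43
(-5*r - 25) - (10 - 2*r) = -3*r - 35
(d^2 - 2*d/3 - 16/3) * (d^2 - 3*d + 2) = d^4 - 11*d^3/3 - 4*d^2/3 + 44*d/3 - 32/3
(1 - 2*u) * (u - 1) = -2*u^2 + 3*u - 1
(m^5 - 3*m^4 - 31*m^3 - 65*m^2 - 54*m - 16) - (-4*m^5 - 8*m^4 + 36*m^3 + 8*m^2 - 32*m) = 5*m^5 + 5*m^4 - 67*m^3 - 73*m^2 - 22*m - 16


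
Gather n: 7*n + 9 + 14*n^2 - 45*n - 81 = 14*n^2 - 38*n - 72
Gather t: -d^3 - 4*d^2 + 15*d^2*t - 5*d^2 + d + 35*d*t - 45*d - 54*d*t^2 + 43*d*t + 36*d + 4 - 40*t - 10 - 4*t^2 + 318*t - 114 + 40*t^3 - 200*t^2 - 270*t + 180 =-d^3 - 9*d^2 - 8*d + 40*t^3 + t^2*(-54*d - 204) + t*(15*d^2 + 78*d + 8) + 60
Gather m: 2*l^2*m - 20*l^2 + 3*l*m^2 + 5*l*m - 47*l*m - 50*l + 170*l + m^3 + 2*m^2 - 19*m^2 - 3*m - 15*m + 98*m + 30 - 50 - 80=-20*l^2 + 120*l + m^3 + m^2*(3*l - 17) + m*(2*l^2 - 42*l + 80) - 100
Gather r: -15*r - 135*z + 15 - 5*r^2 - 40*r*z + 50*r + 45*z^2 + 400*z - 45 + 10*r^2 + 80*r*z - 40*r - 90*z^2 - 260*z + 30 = 5*r^2 + r*(40*z - 5) - 45*z^2 + 5*z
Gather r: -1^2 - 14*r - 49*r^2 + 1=-49*r^2 - 14*r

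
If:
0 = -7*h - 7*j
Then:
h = -j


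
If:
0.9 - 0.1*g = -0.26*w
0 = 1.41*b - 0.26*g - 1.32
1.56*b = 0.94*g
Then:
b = 1.35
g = 2.24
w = -2.60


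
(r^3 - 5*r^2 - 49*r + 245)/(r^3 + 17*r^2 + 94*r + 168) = (r^2 - 12*r + 35)/(r^2 + 10*r + 24)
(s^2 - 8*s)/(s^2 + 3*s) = (s - 8)/(s + 3)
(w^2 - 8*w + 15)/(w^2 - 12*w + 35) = (w - 3)/(w - 7)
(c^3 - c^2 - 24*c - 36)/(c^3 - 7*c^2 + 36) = (c + 3)/(c - 3)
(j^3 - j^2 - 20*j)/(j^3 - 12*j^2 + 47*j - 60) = j*(j + 4)/(j^2 - 7*j + 12)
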